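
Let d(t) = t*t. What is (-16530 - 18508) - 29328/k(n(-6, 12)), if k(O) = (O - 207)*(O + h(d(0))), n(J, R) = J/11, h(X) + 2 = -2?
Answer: -667189398/19025 ≈ -35069.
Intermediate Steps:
d(t) = t²
h(X) = -4 (h(X) = -2 - 2 = -4)
n(J, R) = J/11 (n(J, R) = J*(1/11) = J/11)
k(O) = (-207 + O)*(-4 + O) (k(O) = (O - 207)*(O - 4) = (-207 + O)*(-4 + O))
(-16530 - 18508) - 29328/k(n(-6, 12)) = (-16530 - 18508) - 29328/(828 + ((1/11)*(-6))² - 211*(-6)/11) = -35038 - 29328/(828 + (-6/11)² - 211*(-6/11)) = -35038 - 29328/(828 + 36/121 + 1266/11) = -35038 - 29328/114150/121 = -35038 - 29328*121/114150 = -35038 - 1*591448/19025 = -35038 - 591448/19025 = -667189398/19025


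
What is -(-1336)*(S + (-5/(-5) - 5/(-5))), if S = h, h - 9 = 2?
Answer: 17368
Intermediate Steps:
h = 11 (h = 9 + 2 = 11)
S = 11
-(-1336)*(S + (-5/(-5) - 5/(-5))) = -(-1336)*(11 + (-5/(-5) - 5/(-5))) = -(-1336)*(11 + (-5*(-⅕) - 5*(-⅕))) = -(-1336)*(11 + (1 + 1)) = -(-1336)*(11 + 2) = -(-1336)*13 = -1336*(-13) = 17368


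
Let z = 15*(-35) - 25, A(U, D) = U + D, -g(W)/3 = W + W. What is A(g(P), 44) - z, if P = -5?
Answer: 624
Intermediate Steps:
g(W) = -6*W (g(W) = -3*(W + W) = -6*W)
A(U, D) = D + U
z = -550 (z = -525 - 25 = -550)
A(g(P), 44) - z = (44 - 6*(-5)) - 1*(-550) = (44 + 30) + 550 = 74 + 550 = 624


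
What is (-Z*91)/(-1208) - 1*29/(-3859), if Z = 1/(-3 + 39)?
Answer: 1612321/167820192 ≈ 0.0096074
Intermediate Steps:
Z = 1/36 ≈ 0.027778
(-Z*91)/(-1208) - 1*29/(-3859) = (-1*1/36*91)/(-1208) - 1*29/(-3859) = -1/36*91*(-1/1208) - 29*(-1/3859) = -91/36*(-1/1208) + 29/3859 = 91/43488 + 29/3859 = 1612321/167820192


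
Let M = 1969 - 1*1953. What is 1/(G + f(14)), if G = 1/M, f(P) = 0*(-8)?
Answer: 16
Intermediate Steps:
f(P) = 0
M = 16 (M = 1969 - 1953 = 16)
G = 1/16 ≈ 0.062500
1/(G + f(14)) = 1/(1/16 + 0) = 1/(1/16) = 16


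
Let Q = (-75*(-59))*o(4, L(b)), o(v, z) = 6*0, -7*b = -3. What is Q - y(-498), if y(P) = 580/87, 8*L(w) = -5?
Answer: -20/3 ≈ -6.6667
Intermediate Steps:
b = 3/7 (b = -1/7*(-3) = 3/7 ≈ 0.42857)
L(w) = -5/8 (L(w) = (1/8)*(-5) = -5/8)
y(P) = 20/3 (y(P) = 580*(1/87) = 20/3)
o(v, z) = 0
Q = 0 (Q = -75*(-59)*0 = 4425*0 = 0)
Q - y(-498) = 0 - 1*20/3 = 0 - 20/3 = -20/3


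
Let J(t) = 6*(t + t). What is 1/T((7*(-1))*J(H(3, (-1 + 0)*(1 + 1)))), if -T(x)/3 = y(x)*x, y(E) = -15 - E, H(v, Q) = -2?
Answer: 1/92232 ≈ 1.0842e-5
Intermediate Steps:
J(t) = 12*t (J(t) = 6*(2*t) = 12*t)
T(x) = -3*x*(-15 - x) (T(x) = -3*(-15 - x)*x = -3*x*(-15 - x))
1/T((7*(-1))*J(H(3, (-1 + 0)*(1 + 1)))) = 1/(3*((7*(-1))*(12*(-2)))*(15 + (7*(-1))*(12*(-2)))) = 1/(3*(-7*(-24))*(15 - 7*(-24))) = 1/(3*168*(15 + 168)) = 1/(3*168*183) = 1/92232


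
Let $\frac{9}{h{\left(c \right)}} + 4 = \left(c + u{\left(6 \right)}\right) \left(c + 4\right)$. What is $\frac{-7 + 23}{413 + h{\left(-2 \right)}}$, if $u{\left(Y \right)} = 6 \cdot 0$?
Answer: $\frac{128}{3295} \approx 0.038847$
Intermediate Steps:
$u{\left(Y \right)} = 0$
$h{\left(c \right)} = \frac{9}{-4 + c \left(4 + c\right)}$ ($h{\left(c \right)} = \frac{9}{-4 + \left(c + 0\right) \left(c + 4\right)} = \frac{9}{-4 + c \left(4 + c\right)}$)
$\frac{-7 + 23}{413 + h{\left(-2 \right)}} = \frac{-7 + 23}{413 + \frac{9}{-4 + \left(-2\right)^{2} + 4 \left(-2\right)}} = \frac{16}{413 + \frac{9}{-4 + 4 - 8}} = \frac{16}{413 + \frac{9}{-8}} = \frac{16}{413 + 9 \left(- \frac{1}{8}\right)} = \frac{16}{413 - \frac{9}{8}} = \frac{16}{\frac{3295}{8}} = 16 \cdot \frac{8}{3295} = \frac{128}{3295}$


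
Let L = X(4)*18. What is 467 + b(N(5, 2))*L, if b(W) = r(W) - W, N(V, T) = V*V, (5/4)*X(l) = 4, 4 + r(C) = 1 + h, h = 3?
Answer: -973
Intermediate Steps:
r(C) = 0 (r(C) = -4 + (1 + 3) = -4 + 4 = 0)
X(l) = 16/5 (X(l) = (4/5)*4 = 16/5)
N(V, T) = V**2
b(W) = -W (b(W) = 0 - W = -W)
L = 288/5 (L = (16/5)*18 = 288/5 ≈ 57.600)
467 + b(N(5, 2))*L = 467 - 1*5**2*(288/5) = 467 - 1*25*(288/5) = 467 - 25*288/5 = 467 - 1440 = -973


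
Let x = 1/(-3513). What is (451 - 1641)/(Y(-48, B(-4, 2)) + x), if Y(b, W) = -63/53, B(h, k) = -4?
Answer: 110782455/110686 ≈ 1000.9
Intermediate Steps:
x = -1/3513 ≈ -0.00028466
Y(b, W) = -63/53 (Y(b, W) = -63*1/53 = -63/53)
(451 - 1641)/(Y(-48, B(-4, 2)) + x) = (451 - 1641)/(-63/53 - 1/3513) = -1190/(-221372/186189) = -1190*(-186189/221372) = 110782455/110686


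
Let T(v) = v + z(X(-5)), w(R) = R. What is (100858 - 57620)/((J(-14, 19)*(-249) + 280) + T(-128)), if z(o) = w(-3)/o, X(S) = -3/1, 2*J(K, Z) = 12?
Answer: -43238/1341 ≈ -32.243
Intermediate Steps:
J(K, Z) = 6 (J(K, Z) = (½)*12 = 6)
X(S) = -3 (X(S) = -3*1 = -3)
z(o) = -3/o
T(v) = 1 + v (T(v) = v - 3/(-3) = v - 3*(-⅓) = v + 1 = 1 + v)
(100858 - 57620)/((J(-14, 19)*(-249) + 280) + T(-128)) = (100858 - 57620)/((6*(-249) + 280) + (1 - 128)) = 43238/((-1494 + 280) - 127) = 43238/(-1214 - 127) = 43238/(-1341) = 43238*(-1/1341) = -43238/1341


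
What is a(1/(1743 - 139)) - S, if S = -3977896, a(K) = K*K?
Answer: 10234394475137/2572816 ≈ 3.9779e+6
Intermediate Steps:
a(K) = K²
a(1/(1743 - 139)) - S = (1/(1743 - 139))² - 1*(-3977896) = (1/1604)² + 3977896 = 1/2572816 + 3977896 = 10234394475137/2572816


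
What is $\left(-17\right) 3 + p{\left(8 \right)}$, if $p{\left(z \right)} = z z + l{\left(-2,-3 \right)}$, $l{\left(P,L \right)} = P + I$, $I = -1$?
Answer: $10$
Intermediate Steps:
$l{\left(P,L \right)} = -1 + P$ ($l{\left(P,L \right)} = P - 1 = -1 + P$)
$p{\left(z \right)} = -3 + z^{2}$ ($p{\left(z \right)} = z z - 3 = z^{2} - 3 = -3 + z^{2}$)
$\left(-17\right) 3 + p{\left(8 \right)} = \left(-17\right) 3 - \left(3 - 8^{2}\right) = -51 + \left(-3 + 64\right) = -51 + 61 = 10$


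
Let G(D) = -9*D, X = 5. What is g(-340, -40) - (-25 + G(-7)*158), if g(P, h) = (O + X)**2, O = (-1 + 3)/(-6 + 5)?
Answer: -9920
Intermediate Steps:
O = -2 (O = 2/(-1) = 2*(-1) = -2)
g(P, h) = 9 (g(P, h) = (-2 + 5)**2 = 3**2 = 9)
g(-340, -40) - (-25 + G(-7)*158) = 9 - (-25 - 9*(-7)*158) = 9 - (-25 + 63*158) = 9 - (-25 + 9954) = 9 - 1*9929 = 9 - 9929 = -9920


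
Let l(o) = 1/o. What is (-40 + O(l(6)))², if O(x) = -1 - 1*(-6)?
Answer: 1225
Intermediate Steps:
O(x) = 5 (O(x) = -1 + 6 = 5)
(-40 + O(l(6)))² = (-40 + 5)² = (-35)² = 1225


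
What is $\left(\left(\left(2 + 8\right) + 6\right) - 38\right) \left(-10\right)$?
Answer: $220$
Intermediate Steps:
$\left(\left(\left(2 + 8\right) + 6\right) - 38\right) \left(-10\right) = \left(\left(10 + 6\right) - 38\right) \left(-10\right) = \left(16 - 38\right) \left(-10\right) = \left(-22\right) \left(-10\right) = 220$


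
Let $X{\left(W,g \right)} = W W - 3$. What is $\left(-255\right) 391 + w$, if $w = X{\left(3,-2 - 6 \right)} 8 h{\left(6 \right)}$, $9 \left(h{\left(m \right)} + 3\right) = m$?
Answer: $-99817$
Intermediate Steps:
$h{\left(m \right)} = -3 + \frac{m}{9}$
$X{\left(W,g \right)} = -3 + W^{2}$ ($X{\left(W,g \right)} = W^{2} - 3 = -3 + W^{2}$)
$w = -112$ ($w = \left(-3 + 3^{2}\right) 8 \left(-3 + \frac{1}{9} \cdot 6\right) = \left(-3 + 9\right) 8 \left(-3 + \frac{2}{3}\right) = 6 \cdot 8 \left(- \frac{7}{3}\right) = 48 \left(- \frac{7}{3}\right) = -112$)
$\left(-255\right) 391 + w = \left(-255\right) 391 - 112 = -99705 - 112 = -99817$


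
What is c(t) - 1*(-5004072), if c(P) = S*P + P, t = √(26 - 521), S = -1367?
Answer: 5004072 - 4098*I*√55 ≈ 5.0041e+6 - 30392.0*I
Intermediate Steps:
t = 3*I*√55 (t = √(-495) = 3*I*√55 ≈ 22.249*I)
c(P) = -1366*P (c(P) = -1367*P + P = -1366*P)
c(t) - 1*(-5004072) = -4098*I*√55 - 1*(-5004072) = -4098*I*√55 + 5004072 = 5004072 - 4098*I*√55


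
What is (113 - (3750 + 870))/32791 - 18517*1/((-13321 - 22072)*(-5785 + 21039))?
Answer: -2432653701807/17703363198202 ≈ -0.13741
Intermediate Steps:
(113 - (3750 + 870))/32791 - 18517*1/((-13321 - 22072)*(-5785 + 21039)) = (113 - 1*4620)*(1/32791) - 18517/((-35393*15254)) = (113 - 4620)*(1/32791) - 18517/(-539884822) = -4507*1/32791 - 18517*(-1/539884822) = -4507/32791 + 18517/539884822 = -2432653701807/17703363198202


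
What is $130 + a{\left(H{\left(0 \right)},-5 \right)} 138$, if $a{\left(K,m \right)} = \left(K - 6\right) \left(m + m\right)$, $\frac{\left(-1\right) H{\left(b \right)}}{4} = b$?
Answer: $8410$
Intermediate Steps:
$H{\left(b \right)} = - 4 b$
$a{\left(K,m \right)} = 2 m \left(-6 + K\right)$ ($a{\left(K,m \right)} = \left(-6 + K\right) 2 m = 2 m \left(-6 + K\right)$)
$130 + a{\left(H{\left(0 \right)},-5 \right)} 138 = 130 + 2 \left(-5\right) \left(-6 - 0\right) 138 = 130 + 2 \left(-5\right) \left(-6 + 0\right) 138 = 130 + 2 \left(-5\right) \left(-6\right) 138 = 130 + 60 \cdot 138 = 130 + 8280 = 8410$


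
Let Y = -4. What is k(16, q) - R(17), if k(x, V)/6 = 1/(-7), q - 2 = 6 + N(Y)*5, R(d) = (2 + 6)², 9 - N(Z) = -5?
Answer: -454/7 ≈ -64.857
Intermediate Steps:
N(Z) = 14 (N(Z) = 9 - 1*(-5) = 9 + 5 = 14)
R(d) = 64 (R(d) = 8² = 64)
q = 78 (q = 2 + (6 + 14*5) = 2 + (6 + 70) = 2 + 76 = 78)
k(x, V) = -6/7 (k(x, V) = 6/(-7) = 6*(-⅐) = -6/7)
k(16, q) - R(17) = -6/7 - 1*64 = -6/7 - 64 = -454/7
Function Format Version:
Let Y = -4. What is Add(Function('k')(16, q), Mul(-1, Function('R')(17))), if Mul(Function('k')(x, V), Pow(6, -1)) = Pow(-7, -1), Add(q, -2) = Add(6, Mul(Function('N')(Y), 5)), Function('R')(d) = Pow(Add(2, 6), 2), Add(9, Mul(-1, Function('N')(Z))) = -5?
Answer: Rational(-454, 7) ≈ -64.857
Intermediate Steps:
Function('N')(Z) = 14 (Function('N')(Z) = Add(9, Mul(-1, -5)) = Add(9, 5) = 14)
Function('R')(d) = 64 (Function('R')(d) = Pow(8, 2) = 64)
q = 78 (q = Add(2, Add(6, Mul(14, 5))) = Add(2, Add(6, 70)) = Add(2, 76) = 78)
Function('k')(x, V) = Rational(-6, 7) (Function('k')(x, V) = Mul(6, Pow(-7, -1)) = Mul(6, Rational(-1, 7)) = Rational(-6, 7))
Add(Function('k')(16, q), Mul(-1, Function('R')(17))) = Add(Rational(-6, 7), Mul(-1, 64)) = Add(Rational(-6, 7), -64) = Rational(-454, 7)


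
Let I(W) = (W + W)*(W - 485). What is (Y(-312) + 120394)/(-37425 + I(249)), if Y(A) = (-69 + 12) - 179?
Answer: -120158/154953 ≈ -0.77545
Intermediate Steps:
Y(A) = -236 (Y(A) = -57 - 179 = -236)
I(W) = 2*W*(-485 + W) (I(W) = (2*W)*(-485 + W) = 2*W*(-485 + W))
(Y(-312) + 120394)/(-37425 + I(249)) = (-236 + 120394)/(-37425 + 2*249*(-485 + 249)) = 120158/(-37425 + 2*249*(-236)) = 120158/(-37425 - 117528) = 120158/(-154953) = 120158*(-1/154953) = -120158/154953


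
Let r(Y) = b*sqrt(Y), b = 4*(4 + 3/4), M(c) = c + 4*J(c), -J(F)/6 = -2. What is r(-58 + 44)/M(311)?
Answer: 19*I*sqrt(14)/359 ≈ 0.19803*I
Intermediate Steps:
J(F) = 12 (J(F) = -6*(-2) = 12)
M(c) = 48 + c (M(c) = c + 4*12 = c + 48 = 48 + c)
b = 19 (b = 4*(4 + 3*(1/4)) = 4*(4 + 3/4) = 4*(19/4) = 19)
r(Y) = 19*sqrt(Y)
r(-58 + 44)/M(311) = (19*sqrt(-58 + 44))/(48 + 311) = (19*sqrt(-14))/359 = (19*(I*sqrt(14)))*(1/359) = (19*I*sqrt(14))*(1/359) = 19*I*sqrt(14)/359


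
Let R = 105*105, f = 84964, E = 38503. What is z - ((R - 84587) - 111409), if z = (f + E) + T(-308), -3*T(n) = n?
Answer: 925622/3 ≈ 3.0854e+5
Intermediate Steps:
T(n) = -n/3
R = 11025
z = 370709/3 (z = (84964 + 38503) - ⅓*(-308) = 123467 + 308/3 = 370709/3 ≈ 1.2357e+5)
z - ((R - 84587) - 111409) = 370709/3 - ((11025 - 84587) - 111409) = 370709/3 - (-73562 - 111409) = 370709/3 - 1*(-184971) = 370709/3 + 184971 = 925622/3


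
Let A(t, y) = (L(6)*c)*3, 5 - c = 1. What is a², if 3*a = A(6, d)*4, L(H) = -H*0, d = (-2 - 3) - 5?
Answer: 0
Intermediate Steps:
c = 4 (c = 5 - 1*1 = 5 - 1 = 4)
d = -10 (d = -5 - 5 = -10)
L(H) = 0
A(t, y) = 0 (A(t, y) = (0*4)*3 = 0*3 = 0)
a = 0 (a = (0*4)/3 = (⅓)*0 = 0)
a² = 0² = 0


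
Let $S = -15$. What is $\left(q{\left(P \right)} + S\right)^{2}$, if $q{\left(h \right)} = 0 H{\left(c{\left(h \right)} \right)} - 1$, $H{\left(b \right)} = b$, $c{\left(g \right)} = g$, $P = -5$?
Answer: $256$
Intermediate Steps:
$q{\left(h \right)} = -1$ ($q{\left(h \right)} = 0 h - 1 = 0 - 1 = -1$)
$\left(q{\left(P \right)} + S\right)^{2} = \left(-1 - 15\right)^{2} = \left(-16\right)^{2} = 256$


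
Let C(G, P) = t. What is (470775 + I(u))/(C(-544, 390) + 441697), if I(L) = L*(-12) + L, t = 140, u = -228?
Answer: 52587/49093 ≈ 1.0712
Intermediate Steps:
C(G, P) = 140
I(L) = -11*L (I(L) = -12*L + L = -11*L)
(470775 + I(u))/(C(-544, 390) + 441697) = (470775 - 11*(-228))/(140 + 441697) = (470775 + 2508)/441837 = 473283*(1/441837) = 52587/49093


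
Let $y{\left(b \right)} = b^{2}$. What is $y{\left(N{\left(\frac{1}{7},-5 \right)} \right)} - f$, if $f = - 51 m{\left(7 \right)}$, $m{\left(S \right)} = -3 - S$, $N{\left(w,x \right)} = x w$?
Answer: $- \frac{24965}{49} \approx -509.49$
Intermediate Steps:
$N{\left(w,x \right)} = w x$
$f = 510$ ($f = - 51 \left(-3 - 7\right) = \left(-51\right) \left(-10\right) = 510$)
$y{\left(N{\left(\frac{1}{7},-5 \right)} \right)} - f = \left(\frac{1}{7} \left(-5\right)\right)^{2} - 510 = \left(- \frac{5}{7}\right)^{2} - 510 = \frac{25}{49} - 510 = - \frac{24965}{49}$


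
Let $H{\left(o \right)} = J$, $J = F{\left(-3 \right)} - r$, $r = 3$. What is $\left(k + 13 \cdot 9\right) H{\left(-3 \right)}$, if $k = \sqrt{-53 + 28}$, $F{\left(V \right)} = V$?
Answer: $-702 - 30 i \approx -702.0 - 30.0 i$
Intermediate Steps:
$J = -6$ ($J = -3 - 3 = -6$)
$H{\left(o \right)} = -6$
$k = 5 i$ ($k = \sqrt{-25} = 5 i \approx 5.0 i$)
$\left(k + 13 \cdot 9\right) H{\left(-3 \right)} = \left(5 i + 13 \cdot 9\right) \left(-6\right) = \left(5 i + 117\right) \left(-6\right) = \left(117 + 5 i\right) \left(-6\right) = -702 - 30 i$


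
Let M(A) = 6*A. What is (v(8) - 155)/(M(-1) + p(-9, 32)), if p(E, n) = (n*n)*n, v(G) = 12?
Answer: -143/32762 ≈ -0.0043648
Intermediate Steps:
p(E, n) = n**3 (p(E, n) = n**2*n = n**3)
(v(8) - 155)/(M(-1) + p(-9, 32)) = (12 - 155)/(6*(-1) + 32**3) = -143/(-6 + 32768) = -143/32762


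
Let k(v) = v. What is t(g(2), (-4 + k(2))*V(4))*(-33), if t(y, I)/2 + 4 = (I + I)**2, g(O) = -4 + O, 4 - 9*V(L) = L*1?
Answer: 264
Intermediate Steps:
V(L) = 4/9 - L/9
t(y, I) = -8 + 8*I**2 (t(y, I) = -8 + 2*(I + I)**2 = -8 + 2*(2*I)**2 = -8 + 2*(4*I**2) = -8 + 8*I**2)
t(g(2), (-4 + k(2))*V(4))*(-33) = (-8 + 8*((-4 + 2)*(4/9 - 1/9*4))**2)*(-33) = (-8 + 8*(-2*(4/9 - 4/9))**2)*(-33) = (-8 + 8*(-2*0)**2)*(-33) = (-8 + 8*0**2)*(-33) = (-8 + 8*0)*(-33) = (-8 + 0)*(-33) = -8*(-33) = 264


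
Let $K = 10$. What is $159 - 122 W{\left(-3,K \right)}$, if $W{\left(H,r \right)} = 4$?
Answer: $-329$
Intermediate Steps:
$159 - 122 W{\left(-3,K \right)} = 159 - 488 = -329$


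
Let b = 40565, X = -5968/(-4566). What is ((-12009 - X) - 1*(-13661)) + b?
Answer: 96378427/2283 ≈ 42216.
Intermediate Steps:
X = 2984/2283 (X = -5968*(-1/4566) = 2984/2283 ≈ 1.3071)
((-12009 - X) - 1*(-13661)) + b = ((-12009 - 1*2984/2283) - 1*(-13661)) + 40565 = ((-12009 - 2984/2283) + 13661) + 40565 = (-27419531/2283 + 13661) + 40565 = 3768532/2283 + 40565 = 96378427/2283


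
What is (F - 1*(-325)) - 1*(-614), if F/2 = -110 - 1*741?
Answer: -763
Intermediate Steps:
F = -1702 (F = 2*(-110 - 1*741) = 2*(-110 - 741) = 2*(-851) = -1702)
(F - 1*(-325)) - 1*(-614) = (-1702 - 1*(-325)) - 1*(-614) = (-1702 + 325) + 614 = -1377 + 614 = -763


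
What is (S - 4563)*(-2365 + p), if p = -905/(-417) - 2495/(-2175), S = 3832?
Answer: 34795390203/20155 ≈ 1.7264e+6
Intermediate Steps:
p = 66862/20155 (p = -905*(-1/417) - 2495*(-1/2175) = 905/417 + 499/435 = 66862/20155 ≈ 3.3174)
(S - 4563)*(-2365 + p) = (3832 - 4563)*(-2365 + 66862/20155) = -731*(-47599713/20155) = 34795390203/20155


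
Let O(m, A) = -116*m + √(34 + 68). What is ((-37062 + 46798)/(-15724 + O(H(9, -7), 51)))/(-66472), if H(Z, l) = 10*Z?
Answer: 15920794/2843982891673 + 1217*√102/5687965783346 ≈ 5.6002e-6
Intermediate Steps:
O(m, A) = √102 - 116*m (O(m, A) = -116*m + √102 = √102 - 116*m)
((-37062 + 46798)/(-15724 + O(H(9, -7), 51)))/(-66472) = ((-37062 + 46798)/(-15724 + (√102 - 1160*9)))/(-66472) = (9736/(-15724 + (√102 - 116*90)))*(-1/66472) = (9736/(-15724 + (√102 - 10440)))*(-1/66472) = (9736/(-15724 + (-10440 + √102)))*(-1/66472) = (9736/(-26164 + √102))*(-1/66472) = -1217/(8309*(-26164 + √102))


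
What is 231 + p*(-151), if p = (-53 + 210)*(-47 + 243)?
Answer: -4646341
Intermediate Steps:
p = 30772 (p = 157*196 = 30772)
231 + p*(-151) = 231 + 30772*(-151) = 231 - 4646572 = -4646341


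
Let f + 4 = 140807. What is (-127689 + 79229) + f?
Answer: 92343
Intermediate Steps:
f = 140803 (f = -4 + 140807 = 140803)
(-127689 + 79229) + f = (-127689 + 79229) + 140803 = -48460 + 140803 = 92343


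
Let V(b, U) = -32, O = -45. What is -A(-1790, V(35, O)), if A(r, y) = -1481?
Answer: 1481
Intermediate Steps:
-A(-1790, V(35, O)) = -1*(-1481) = 1481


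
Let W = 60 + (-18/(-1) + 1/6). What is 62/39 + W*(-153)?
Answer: -932717/78 ≈ -11958.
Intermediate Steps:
W = 469/6 (W = 60 + (-18*(-1) + 1*(⅙)) = 60 + (18 + ⅙) = 60 + 109/6 = 469/6 ≈ 78.167)
62/39 + W*(-153) = 62/39 + (469/6)*(-153) = 62*(1/39) - 23919/2 = 62/39 - 23919/2 = -932717/78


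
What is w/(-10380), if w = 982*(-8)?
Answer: 1964/2595 ≈ 0.75684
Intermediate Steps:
w = -7856
w/(-10380) = -7856/(-10380) = -7856*(-1/10380) = 1964/2595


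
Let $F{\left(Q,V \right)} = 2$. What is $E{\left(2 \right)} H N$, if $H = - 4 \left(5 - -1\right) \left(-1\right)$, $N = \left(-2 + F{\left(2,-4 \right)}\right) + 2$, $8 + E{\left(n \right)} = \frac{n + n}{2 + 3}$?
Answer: $- \frac{1728}{5} \approx -345.6$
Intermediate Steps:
$E{\left(n \right)} = -8 + \frac{2 n}{5}$ ($E{\left(n \right)} = -8 + \frac{n + n}{2 + 3} = -8 + \frac{2 n}{5}$)
$N = 2$ ($N = \left(-2 + 2\right) + 2 = 0 + 2 = 2$)
$H = 24$ ($H = - 4 \left(5 + 1\right) \left(-1\right) = \left(-4\right) 6 \left(-1\right) = \left(-24\right) \left(-1\right) = 24$)
$E{\left(2 \right)} H N = \left(-8 + \frac{2}{5} \cdot 2\right) 24 \cdot 2 = \left(-8 + \frac{4}{5}\right) 24 \cdot 2 = \left(- \frac{36}{5}\right) 24 \cdot 2 = \left(- \frac{864}{5}\right) 2 = - \frac{1728}{5}$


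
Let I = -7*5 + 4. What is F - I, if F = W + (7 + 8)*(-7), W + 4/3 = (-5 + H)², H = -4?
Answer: 17/3 ≈ 5.6667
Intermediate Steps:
W = 239/3 (W = -4/3 + (-5 - 4)² = -4/3 + (-9)² = -4/3 + 81 = 239/3 ≈ 79.667)
I = -31 (I = -35 + 4 = -31)
F = -76/3 (F = 239/3 + (7 + 8)*(-7) = 239/3 + 15*(-7) = 239/3 - 105 = -76/3 ≈ -25.333)
F - I = -76/3 - 1*(-31) = -76/3 + 31 = 17/3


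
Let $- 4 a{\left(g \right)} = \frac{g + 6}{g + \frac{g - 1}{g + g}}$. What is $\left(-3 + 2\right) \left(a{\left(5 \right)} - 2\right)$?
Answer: $\frac{271}{108} \approx 2.5093$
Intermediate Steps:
$a{\left(g \right)} = - \frac{6 + g}{4 \left(g + \frac{-1 + g}{2 g}\right)}$ ($a{\left(g \right)} = - \frac{\left(g + 6\right) \frac{1}{g + \frac{g - 1}{g + g}}}{4} = - \frac{\left(6 + g\right) \frac{1}{g + \frac{-1 + g}{2 g}}}{4} = - \frac{\frac{1}{g + \frac{-1 + g}{2 g}} \left(6 + g\right)}{4} = - \frac{6 + g}{4 \left(g + \frac{-1 + g}{2 g}\right)}$)
$\left(-3 + 2\right) \left(a{\left(5 \right)} - 2\right) = \left(-3 + 2\right) \left(\left(-1\right) 5 \frac{1}{-2 + 2 \cdot 5 + 4 \cdot 5^{2}} \left(6 + 5\right) - 2\right) = - (\left(-1\right) 5 \frac{1}{-2 + 10 + 4 \cdot 25} \cdot 11 - 2) = - (\left(-1\right) 5 \frac{1}{-2 + 10 + 100} \cdot 11 - 2) = - (\left(-1\right) 5 \cdot \frac{1}{108} \cdot 11 - 2) = - (- \frac{55}{108} - 2) = \left(-1\right) \left(- \frac{271}{108}\right) = \frac{271}{108}$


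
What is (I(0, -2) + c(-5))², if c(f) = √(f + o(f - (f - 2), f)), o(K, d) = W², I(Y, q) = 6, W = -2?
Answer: (6 + I)² ≈ 35.0 + 12.0*I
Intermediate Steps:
o(K, d) = 4 (o(K, d) = (-2)² = 4)
c(f) = √(4 + f) (c(f) = √(f + 4) = √(4 + f))
(I(0, -2) + c(-5))² = (6 + √(4 - 5))² = (6 + √(-1))² = (6 + I)²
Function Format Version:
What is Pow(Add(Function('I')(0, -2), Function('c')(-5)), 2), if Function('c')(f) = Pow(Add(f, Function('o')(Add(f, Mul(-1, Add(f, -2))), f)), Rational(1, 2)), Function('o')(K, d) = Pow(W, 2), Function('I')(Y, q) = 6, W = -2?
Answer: Pow(Add(6, I), 2) ≈ Add(35.000, Mul(12.000, I))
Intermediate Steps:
Function('o')(K, d) = 4 (Function('o')(K, d) = Pow(-2, 2) = 4)
Function('c')(f) = Pow(Add(4, f), Rational(1, 2)) (Function('c')(f) = Pow(Add(f, 4), Rational(1, 2)) = Pow(Add(4, f), Rational(1, 2)))
Pow(Add(Function('I')(0, -2), Function('c')(-5)), 2) = Pow(Add(6, Pow(Add(4, -5), Rational(1, 2))), 2) = Pow(Add(6, Pow(-1, Rational(1, 2))), 2) = Pow(Add(6, I), 2)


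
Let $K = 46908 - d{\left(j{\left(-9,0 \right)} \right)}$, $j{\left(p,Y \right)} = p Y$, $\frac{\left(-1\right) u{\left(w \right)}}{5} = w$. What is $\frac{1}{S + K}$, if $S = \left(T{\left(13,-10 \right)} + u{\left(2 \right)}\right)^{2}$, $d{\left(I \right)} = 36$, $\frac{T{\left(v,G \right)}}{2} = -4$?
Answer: $\frac{1}{47196} \approx 2.1188 \cdot 10^{-5}$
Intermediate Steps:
$u{\left(w \right)} = - 5 w$
$T{\left(v,G \right)} = -8$ ($T{\left(v,G \right)} = 2 \left(-4\right) = -8$)
$j{\left(p,Y \right)} = Y p$
$K = 46872$ ($K = 46908 - 36 = 46872$)
$S = 324$ ($S = \left(-8 - 10\right)^{2} = \left(-18\right)^{2} = 324$)
$\frac{1}{S + K} = \frac{1}{324 + 46872} = \frac{1}{47196}$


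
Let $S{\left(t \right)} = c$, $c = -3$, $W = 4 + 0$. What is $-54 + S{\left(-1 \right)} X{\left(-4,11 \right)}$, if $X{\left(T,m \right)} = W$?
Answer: $-66$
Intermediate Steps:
$W = 4$
$X{\left(T,m \right)} = 4$
$S{\left(t \right)} = -3$
$-54 + S{\left(-1 \right)} X{\left(-4,11 \right)} = -54 - 12 = -66$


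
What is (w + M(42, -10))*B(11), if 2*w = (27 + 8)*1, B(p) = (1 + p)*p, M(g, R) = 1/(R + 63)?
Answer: 122562/53 ≈ 2312.5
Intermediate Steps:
M(g, R) = 1/(63 + R)
B(p) = p*(1 + p)
w = 35/2 (w = ((27 + 8)*1)/2 = (35*1)/2 = (½)*35 = 35/2 ≈ 17.500)
(w + M(42, -10))*B(11) = (35/2 + 1/(63 - 10))*(11*(1 + 11)) = (35/2 + 1/53)*(11*12) = (35/2 + 1/53)*132 = (1857/106)*132 = 122562/53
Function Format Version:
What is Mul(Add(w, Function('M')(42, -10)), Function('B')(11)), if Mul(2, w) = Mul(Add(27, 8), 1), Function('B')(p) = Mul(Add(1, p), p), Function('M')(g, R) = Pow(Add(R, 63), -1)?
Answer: Rational(122562, 53) ≈ 2312.5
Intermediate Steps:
Function('M')(g, R) = Pow(Add(63, R), -1)
Function('B')(p) = Mul(p, Add(1, p))
w = Rational(35, 2) (w = Mul(Rational(1, 2), Mul(Add(27, 8), 1)) = Mul(Rational(1, 2), Mul(35, 1)) = Mul(Rational(1, 2), 35) = Rational(35, 2) ≈ 17.500)
Mul(Add(w, Function('M')(42, -10)), Function('B')(11)) = Mul(Add(Rational(35, 2), Pow(Add(63, -10), -1)), Mul(11, Add(1, 11))) = Mul(Add(Rational(35, 2), Pow(53, -1)), Mul(11, 12)) = Mul(Add(Rational(35, 2), Rational(1, 53)), 132) = Mul(Rational(1857, 106), 132) = Rational(122562, 53)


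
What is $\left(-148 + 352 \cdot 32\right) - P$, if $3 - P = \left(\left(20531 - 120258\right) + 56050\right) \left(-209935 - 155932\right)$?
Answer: $15979984072$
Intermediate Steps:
$P = -15979972956$ ($P = 3 - \left(\left(20531 - 120258\right) + 56050\right) \left(-209935 - 155932\right) = 3 - \left(\left(20531 - 120258\right) + 56050\right) \left(-365867\right) = 3 - \left(-99727 + 56050\right) \left(-365867\right) = 3 - \left(-43677\right) \left(-365867\right) = 3 - 15979972959 = -15979972956$)
$\left(-148 + 352 \cdot 32\right) - P = \left(-148 + 352 \cdot 32\right) - -15979972956 = \left(-148 + 11264\right) + 15979972956 = 11116 + 15979972956 = 15979984072$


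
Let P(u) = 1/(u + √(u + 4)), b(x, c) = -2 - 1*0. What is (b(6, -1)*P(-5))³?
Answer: 8/(5 - I)³ ≈ 0.050068 + 0.033682*I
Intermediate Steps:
b(x, c) = -2 (b(x, c) = -2 + 0 = -2)
P(u) = 1/(u + √(4 + u))
(b(6, -1)*P(-5))³ = (-2/(-5 + √(4 - 5)))³ = (-2/(-5 + √(-1)))³ = (-2*(-5 - I)/26)³ = (-(-5 - I)/13)³ = -(-5 - I)³/2197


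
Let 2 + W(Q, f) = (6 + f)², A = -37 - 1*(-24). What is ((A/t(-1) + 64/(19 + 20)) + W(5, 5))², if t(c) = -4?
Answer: 373532929/24336 ≈ 15349.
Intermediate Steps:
A = -13 (A = -37 + 24 = -13)
W(Q, f) = -2 + (6 + f)²
((A/t(-1) + 64/(19 + 20)) + W(5, 5))² = ((-13/(-4) + 64/(19 + 20)) + (-2 + (6 + 5)²))² = ((-13*(-¼) + 64/39) + (-2 + 11²))² = ((13/4 + 64*(1/39)) + (-2 + 121))² = ((13/4 + 64/39) + 119)² = (763/156 + 119)² = (19327/156)² = 373532929/24336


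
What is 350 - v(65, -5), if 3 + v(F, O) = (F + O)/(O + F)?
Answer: 352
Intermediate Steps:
v(F, O) = -2 (v(F, O) = -3 + (F + O)/(O + F) = -3 + (F + O)/(F + O) = -3 + 1 = -2)
350 - v(65, -5) = 350 - 1*(-2) = 350 + 2 = 352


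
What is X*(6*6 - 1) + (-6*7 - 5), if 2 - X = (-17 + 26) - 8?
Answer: -12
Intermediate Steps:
X = 1 (X = 2 - ((-17 + 26) - 8) = 2 - (9 - 8) = 2 - 1*1 = 2 - 1 = 1)
X*(6*6 - 1) + (-6*7 - 5) = 1*(6*6 - 1) + (-6*7 - 5) = 1*(36 - 1) + (-42 - 5) = 1*35 - 47 = 35 - 47 = -12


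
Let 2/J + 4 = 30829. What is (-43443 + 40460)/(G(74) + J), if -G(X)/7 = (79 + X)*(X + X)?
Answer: 91950975/4886009098 ≈ 0.018819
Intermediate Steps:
J = 2/30825 (J = 2/(-4 + 30829) = 2/30825 ≈ 6.4882e-5)
G(X) = -14*X*(79 + X) (G(X) = -7*(79 + X)*(X + X) = -7*(79 + X)*2*X = -14*X*(79 + X))
(-43443 + 40460)/(G(74) + J) = (-43443 + 40460)/(-14*74*(79 + 74) + 2/30825) = -2983/(-14*74*153 + 2/30825) = -2983/(-158508 + 2/30825) = -2983/(-4886009098/30825) = -2983*(-30825/4886009098) = 91950975/4886009098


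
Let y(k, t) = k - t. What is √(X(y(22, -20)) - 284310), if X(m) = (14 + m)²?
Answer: I*√281174 ≈ 530.26*I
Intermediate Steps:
√(X(y(22, -20)) - 284310) = √((14 + (22 - 1*(-20)))² - 284310) = √((14 + (22 + 20))² - 284310) = √((14 + 42)² - 284310) = √(56² - 284310) = √(3136 - 284310) = √(-281174) = I*√281174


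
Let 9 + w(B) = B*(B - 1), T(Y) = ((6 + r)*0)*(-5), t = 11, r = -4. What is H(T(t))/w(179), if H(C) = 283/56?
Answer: 283/1783768 ≈ 0.00015865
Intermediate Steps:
T(Y) = 0 (T(Y) = ((6 - 4)*0)*(-5) = (2*0)*(-5) = 0*(-5) = 0)
w(B) = -9 + B*(-1 + B) (w(B) = -9 + B*(B - 1) = -9 + B*(-1 + B))
H(C) = 283/56 (H(C) = 283*(1/56) = 283/56)
H(T(t))/w(179) = 283/(56*(-9 + 179**2 - 1*179)) = 283/(56*(-9 + 32041 - 179)) = (283/56)/31853 = (283/56)*(1/31853) = 283/1783768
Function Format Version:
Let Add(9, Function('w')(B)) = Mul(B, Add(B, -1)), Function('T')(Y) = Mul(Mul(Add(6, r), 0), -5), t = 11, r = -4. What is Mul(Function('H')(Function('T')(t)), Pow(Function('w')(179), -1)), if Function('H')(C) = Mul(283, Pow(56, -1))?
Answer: Rational(283, 1783768) ≈ 0.00015865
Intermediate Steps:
Function('T')(Y) = 0 (Function('T')(Y) = Mul(Mul(Add(6, -4), 0), -5) = Mul(Mul(2, 0), -5) = Mul(0, -5) = 0)
Function('w')(B) = Add(-9, Mul(B, Add(-1, B))) (Function('w')(B) = Add(-9, Mul(B, Add(B, -1))) = Add(-9, Mul(B, Add(-1, B))))
Function('H')(C) = Rational(283, 56) (Function('H')(C) = Mul(283, Rational(1, 56)) = Rational(283, 56))
Mul(Function('H')(Function('T')(t)), Pow(Function('w')(179), -1)) = Mul(Rational(283, 56), Pow(Add(-9, Pow(179, 2), Mul(-1, 179)), -1)) = Mul(Rational(283, 56), Pow(Add(-9, 32041, -179), -1)) = Mul(Rational(283, 56), Pow(31853, -1)) = Mul(Rational(283, 56), Rational(1, 31853)) = Rational(283, 1783768)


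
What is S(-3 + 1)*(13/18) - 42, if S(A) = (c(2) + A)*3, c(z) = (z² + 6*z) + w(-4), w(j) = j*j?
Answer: 23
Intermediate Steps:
w(j) = j²
c(z) = 16 + z² + 6*z (c(z) = (z² + 6*z) + (-4)² = (z² + 6*z) + 16 = 16 + z² + 6*z)
S(A) = 96 + 3*A (S(A) = ((16 + 2² + 6*2) + A)*3 = ((16 + 4 + 12) + A)*3 = (32 + A)*3 = 96 + 3*A)
S(-3 + 1)*(13/18) - 42 = (96 + 3*(-3 + 1))*(13/18) - 42 = (96 + 3*(-2))*(13*(1/18)) - 42 = (96 - 6)*(13/18) - 42 = 90*(13/18) - 42 = 65 - 42 = 23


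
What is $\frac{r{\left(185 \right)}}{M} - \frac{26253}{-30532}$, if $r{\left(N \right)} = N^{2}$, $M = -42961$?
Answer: $\frac{82897433}{1311685252} \approx 0.063199$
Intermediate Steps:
$\frac{r{\left(185 \right)}}{M} - \frac{26253}{-30532} = \frac{185^{2}}{-42961} - \frac{26253}{-30532} = 34225 \left(- \frac{1}{42961}\right) - - \frac{26253}{30532} = - \frac{34225}{42961} + \frac{26253}{30532} = \frac{82897433}{1311685252}$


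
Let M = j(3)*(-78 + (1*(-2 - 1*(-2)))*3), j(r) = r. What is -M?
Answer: 234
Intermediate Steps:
M = -234 (M = 3*(-78 + (1*(-2 - 1*(-2)))*3) = 3*(-78 + (1*(-2 + 2))*3) = 3*(-78 + (1*0)*3) = 3*(-78 + 0*3) = 3*(-78 + 0) = 3*(-78) = -234)
-M = -1*(-234) = 234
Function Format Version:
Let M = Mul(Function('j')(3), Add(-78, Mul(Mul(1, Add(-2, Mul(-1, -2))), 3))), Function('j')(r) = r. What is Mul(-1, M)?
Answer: 234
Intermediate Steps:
M = -234 (M = Mul(3, Add(-78, Mul(Mul(1, Add(-2, Mul(-1, -2))), 3))) = Mul(3, Add(-78, Mul(Mul(1, Add(-2, 2)), 3))) = Mul(3, Add(-78, Mul(Mul(1, 0), 3))) = Mul(3, Add(-78, Mul(0, 3))) = Mul(3, Add(-78, 0)) = Mul(3, -78) = -234)
Mul(-1, M) = Mul(-1, -234) = 234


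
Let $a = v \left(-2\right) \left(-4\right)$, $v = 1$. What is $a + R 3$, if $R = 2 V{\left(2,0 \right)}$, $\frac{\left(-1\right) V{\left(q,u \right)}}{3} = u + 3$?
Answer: $-46$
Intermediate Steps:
$V{\left(q,u \right)} = -9 - 3 u$ ($V{\left(q,u \right)} = - 3 \left(u + 3\right) = - 3 \left(3 + u\right) = -9 - 3 u$)
$a = 8$ ($a = 1 \left(-2\right) \left(-4\right) = \left(-2\right) \left(-4\right) = 8$)
$R = -18$ ($R = 2 \left(-9 - 0\right) = 2 \left(-9 + 0\right) = 2 \left(-9\right) = -18$)
$a + R 3 = 8 - 54 = -46$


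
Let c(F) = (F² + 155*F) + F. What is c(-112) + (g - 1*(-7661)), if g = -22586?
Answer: -19853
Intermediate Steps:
c(F) = F² + 156*F
c(-112) + (g - 1*(-7661)) = -112*(156 - 112) + (-22586 - 1*(-7661)) = -112*44 + (-22586 + 7661) = -4928 - 14925 = -19853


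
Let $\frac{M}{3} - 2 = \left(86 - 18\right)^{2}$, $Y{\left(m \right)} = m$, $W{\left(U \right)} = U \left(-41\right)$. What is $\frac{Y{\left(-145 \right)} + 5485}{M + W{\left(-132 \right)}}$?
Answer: $\frac{178}{643} \approx 0.27683$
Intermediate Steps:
$W{\left(U \right)} = - 41 U$
$M = 13878$ ($M = 6 + 3 \left(86 - 18\right)^{2} = 6 + 3 \cdot 68^{2} = 6 + 3 \cdot 4624 = 6 + 13872 = 13878$)
$\frac{Y{\left(-145 \right)} + 5485}{M + W{\left(-132 \right)}} = \frac{-145 + 5485}{13878 - -5412} = \frac{5340}{13878 + 5412} = \frac{5340}{19290} = 5340 \cdot \frac{1}{19290} = \frac{178}{643}$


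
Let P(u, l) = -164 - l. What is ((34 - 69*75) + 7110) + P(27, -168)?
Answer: 1973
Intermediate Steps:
((34 - 69*75) + 7110) + P(27, -168) = ((34 - 69*75) + 7110) + (-164 - 1*(-168)) = ((34 - 5175) + 7110) + (-164 + 168) = (-5141 + 7110) + 4 = 1969 + 4 = 1973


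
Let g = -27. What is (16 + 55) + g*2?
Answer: 17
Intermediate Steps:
(16 + 55) + g*2 = (16 + 55) - 27*2 = 71 - 54 = 17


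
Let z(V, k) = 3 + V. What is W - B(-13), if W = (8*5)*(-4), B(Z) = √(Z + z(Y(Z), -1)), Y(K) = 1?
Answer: -160 - 3*I ≈ -160.0 - 3.0*I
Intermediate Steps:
B(Z) = √(4 + Z) (B(Z) = √(Z + (3 + 1)) = √(Z + 4) = √(4 + Z))
W = -160 (W = 40*(-4) = -160)
W - B(-13) = -160 - √(4 - 13) = -160 - √(-9) = -160 - 3*I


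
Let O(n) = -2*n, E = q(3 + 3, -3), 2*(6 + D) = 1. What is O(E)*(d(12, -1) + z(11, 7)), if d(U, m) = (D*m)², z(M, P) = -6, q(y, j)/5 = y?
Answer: -1455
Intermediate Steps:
D = -11/2 (D = -6 + (½)*1 = -6 + ½ = -11/2 ≈ -5.5000)
q(y, j) = 5*y
E = 30 (E = 5*(3 + 3) = 5*6 = 30)
d(U, m) = 121*m²/4 (d(U, m) = (-11*m/2)² = 121*m²/4)
O(E)*(d(12, -1) + z(11, 7)) = (-2*30)*((121/4)*(-1)² - 6) = -60*((121/4)*1 - 6) = -60*(121/4 - 6) = -60*97/4 = -1455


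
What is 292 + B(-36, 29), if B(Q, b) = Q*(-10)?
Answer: 652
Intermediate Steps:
B(Q, b) = -10*Q
292 + B(-36, 29) = 292 - 10*(-36) = 292 + 360 = 652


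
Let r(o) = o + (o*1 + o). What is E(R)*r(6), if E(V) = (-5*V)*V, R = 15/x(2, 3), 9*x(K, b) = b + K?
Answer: -65610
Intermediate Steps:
x(K, b) = K/9 + b/9 (x(K, b) = (b + K)/9 = (K + b)/9 = K/9 + b/9)
r(o) = 3*o (r(o) = o + (o + o) = o + 2*o = 3*o)
R = 27 (R = 15/((⅑)*2 + (⅑)*3) = 15/(2/9 + ⅓) = 15/(5/9) = 15*(9/5) = 27)
E(V) = -5*V²
E(R)*r(6) = (-5*27²)*(3*6) = -5*729*18 = -3645*18 = -65610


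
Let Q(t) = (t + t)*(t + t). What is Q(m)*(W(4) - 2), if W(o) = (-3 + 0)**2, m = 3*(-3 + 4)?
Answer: 252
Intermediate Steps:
m = 3 (m = 3*1 = 3)
W(o) = 9 (W(o) = (-3)**2 = 9)
Q(t) = 4*t**2 (Q(t) = (2*t)*(2*t) = 4*t**2)
Q(m)*(W(4) - 2) = (4*3**2)*(9 - 2) = (4*9)*7 = 36*7 = 252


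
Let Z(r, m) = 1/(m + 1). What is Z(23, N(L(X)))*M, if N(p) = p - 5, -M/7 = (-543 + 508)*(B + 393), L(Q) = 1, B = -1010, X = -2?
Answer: 151165/3 ≈ 50388.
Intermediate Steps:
M = -151165 (M = -7*(-543 + 508)*(-1010 + 393) = -(-245)*(-617) = -7*21595 = -151165)
N(p) = -5 + p
Z(r, m) = 1/(1 + m)
Z(23, N(L(X)))*M = -151165/(1 + (-5 + 1)) = -151165/(1 - 4) = -151165/(-3) = -⅓*(-151165) = 151165/3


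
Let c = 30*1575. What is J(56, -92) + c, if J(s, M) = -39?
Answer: 47211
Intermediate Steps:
c = 47250
J(56, -92) + c = -39 + 47250 = 47211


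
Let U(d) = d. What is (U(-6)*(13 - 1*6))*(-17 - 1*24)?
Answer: 1722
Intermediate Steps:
(U(-6)*(13 - 1*6))*(-17 - 1*24) = (-6*(13 - 1*6))*(-17 - 1*24) = (-6*(13 - 6))*(-17 - 24) = -6*7*(-41) = -42*(-41) = 1722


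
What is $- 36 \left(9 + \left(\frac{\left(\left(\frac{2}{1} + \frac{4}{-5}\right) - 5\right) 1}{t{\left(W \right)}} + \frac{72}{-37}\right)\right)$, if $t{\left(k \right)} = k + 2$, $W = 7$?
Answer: $- \frac{44168}{185} \approx -238.75$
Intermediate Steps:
$t{\left(k \right)} = 2 + k$
$- 36 \left(9 + \left(\frac{\left(\left(\frac{2}{1} + \frac{4}{-5}\right) - 5\right) 1}{t{\left(W \right)}} + \frac{72}{-37}\right)\right) = - 36 \left(9 + \left(\frac{\left(\left(\frac{2}{1} + \frac{4}{-5}\right) - 5\right) 1}{2 + 7} + \frac{72}{-37}\right)\right) = - 36 \left(9 + \left(\frac{\left(\left(2 \cdot 1 + 4 \left(- \frac{1}{5}\right)\right) - 5\right) 1}{9} + 72 \left(- \frac{1}{37}\right)\right)\right) = - 36 \left(9 - \left(\frac{72}{37} - \left(\left(2 - \frac{4}{5}\right) - 5\right) 1 \cdot \frac{1}{9}\right)\right) = - 36 \left(9 - \left(\frac{72}{37} - \left(\frac{6}{5} - 5\right) 1 \cdot \frac{1}{9}\right)\right) = - 36 \left(9 - \left(\frac{72}{37} - \left(- \frac{19}{5}\right) 1 \cdot \frac{1}{9}\right)\right) = - 36 \left(9 - \frac{3943}{1665}\right) = \left(-36\right) \frac{11042}{1665} = - \frac{44168}{185}$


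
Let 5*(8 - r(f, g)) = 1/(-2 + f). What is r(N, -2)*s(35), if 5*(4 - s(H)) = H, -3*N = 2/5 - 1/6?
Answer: -4542/187 ≈ -24.289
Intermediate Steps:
N = -7/90 (N = -(2/5 - 1/6)/3 = -(2*(⅕) - 1*⅙)/3 = -(⅖ - ⅙)/3 = -⅓*7/30 = -7/90 ≈ -0.077778)
r(f, g) = 8 - 1/(5*(-2 + f))
s(H) = 4 - H/5
r(N, -2)*s(35) = ((-81 + 40*(-7/90))/(5*(-2 - 7/90)))*(4 - ⅕*35) = ((-81 - 28/9)/(5*(-187/90)))*(4 - 7) = ((⅕)*(-90/187)*(-757/9))*(-3) = (1514/187)*(-3) = -4542/187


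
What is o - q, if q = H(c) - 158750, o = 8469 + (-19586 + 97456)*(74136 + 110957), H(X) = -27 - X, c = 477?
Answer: 14413359633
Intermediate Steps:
o = 14413200379 (o = 8469 + 77870*185093 = 8469 + 14413191910 = 14413200379)
q = -159254 (q = (-27 - 1*477) - 158750 = (-27 - 477) - 158750 = -504 - 158750 = -159254)
o - q = 14413200379 - 1*(-159254) = 14413200379 + 159254 = 14413359633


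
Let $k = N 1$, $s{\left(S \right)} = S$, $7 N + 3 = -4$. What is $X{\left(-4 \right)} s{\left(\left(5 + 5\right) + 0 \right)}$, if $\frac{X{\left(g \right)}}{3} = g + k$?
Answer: $-150$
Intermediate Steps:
$N = -1$ ($N = - \frac{3}{7} + \frac{1}{7} \left(-4\right) = - \frac{3}{7} - \frac{4}{7} = -1$)
$k = -1$ ($k = \left(-1\right) 1 = -1$)
$X{\left(g \right)} = -3 + 3 g$ ($X{\left(g \right)} = 3 \left(g - 1\right) = 3 \left(-1 + g\right) = -3 + 3 g$)
$X{\left(-4 \right)} s{\left(\left(5 + 5\right) + 0 \right)} = \left(-3 + 3 \left(-4\right)\right) \left(\left(5 + 5\right) + 0\right) = \left(-3 - 12\right) \left(10 + 0\right) = \left(-15\right) 10 = -150$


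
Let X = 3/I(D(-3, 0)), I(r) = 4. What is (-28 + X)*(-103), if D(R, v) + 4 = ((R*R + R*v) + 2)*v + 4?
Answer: 11227/4 ≈ 2806.8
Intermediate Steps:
D(R, v) = v*(2 + R² + R*v) (D(R, v) = -4 + (((R*R + R*v) + 2)*v + 4) = -4 + (((R² + R*v) + 2)*v + 4) = -4 + ((2 + R² + R*v)*v + 4) = -4 + (v*(2 + R² + R*v) + 4) = -4 + (4 + v*(2 + R² + R*v)) = v*(2 + R² + R*v))
X = ¾ (X = 3/4 = 3*(¼) = ¾ ≈ 0.75000)
(-28 + X)*(-103) = (-28 + ¾)*(-103) = -109/4*(-103) = 11227/4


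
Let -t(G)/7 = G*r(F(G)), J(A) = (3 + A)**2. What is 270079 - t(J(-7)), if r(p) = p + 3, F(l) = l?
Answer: 272207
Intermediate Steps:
r(p) = 3 + p
t(G) = -7*G*(3 + G)
270079 - t(J(-7)) = 270079 - (-7)*(3 - 7)**2*(3 + (3 - 7)**2) = 270079 - (-7)*(-4)**2*(3 + (-4)**2) = 270079 - (-7)*16*(3 + 16) = 270079 - (-7)*16*19 = 270079 - 1*(-2128) = 270079 + 2128 = 272207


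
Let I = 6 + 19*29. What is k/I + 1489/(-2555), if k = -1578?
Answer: -4861163/1423135 ≈ -3.4158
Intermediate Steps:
I = 557 (I = 6 + 551 = 557)
k/I + 1489/(-2555) = -1578/557 + 1489/(-2555) = -1578*1/557 + 1489*(-1/2555) = -1578/557 - 1489/2555 = -4861163/1423135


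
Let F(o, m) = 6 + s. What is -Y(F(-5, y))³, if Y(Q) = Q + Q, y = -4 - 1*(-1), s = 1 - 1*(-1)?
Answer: -4096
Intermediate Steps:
s = 2 (s = 1 + 1 = 2)
y = -3 (y = -4 + 1 = -3)
F(o, m) = 8 (F(o, m) = 6 + 2 = 8)
Y(Q) = 2*Q
-Y(F(-5, y))³ = -(2*8)³ = -1*16³ = -1*4096 = -4096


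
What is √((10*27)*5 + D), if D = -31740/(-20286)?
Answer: 2*√149010/21 ≈ 36.764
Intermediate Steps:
D = 230/147 (D = -31740*(-1/20286) = 230/147 ≈ 1.5646)
√((10*27)*5 + D) = √((10*27)*5 + 230/147) = √(270*5 + 230/147) = √(1350 + 230/147) = √(198680/147) = 2*√149010/21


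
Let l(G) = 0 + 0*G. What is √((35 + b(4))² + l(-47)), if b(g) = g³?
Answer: 99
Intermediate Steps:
l(G) = 0 (l(G) = 0 + 0 = 0)
√((35 + b(4))² + l(-47)) = √((35 + 4³)² + 0) = √((35 + 64)² + 0) = √(99² + 0) = √(9801 + 0) = √9801 = 99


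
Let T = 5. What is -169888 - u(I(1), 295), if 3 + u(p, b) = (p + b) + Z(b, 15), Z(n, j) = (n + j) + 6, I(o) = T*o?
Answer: -170501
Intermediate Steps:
I(o) = 5*o
Z(n, j) = 6 + j + n (Z(n, j) = (j + n) + 6 = 6 + j + n)
u(p, b) = 18 + p + 2*b (u(p, b) = -3 + ((p + b) + (6 + 15 + b)) = -3 + ((b + p) + (21 + b)) = -3 + (21 + p + 2*b) = 18 + p + 2*b)
-169888 - u(I(1), 295) = -169888 - (18 + 5*1 + 2*295) = -169888 - (18 + 5 + 590) = -169888 - 1*613 = -169888 - 613 = -170501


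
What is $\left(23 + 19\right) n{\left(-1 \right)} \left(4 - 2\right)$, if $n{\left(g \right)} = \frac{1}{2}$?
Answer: $42$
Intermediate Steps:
$n{\left(g \right)} = \frac{1}{2}$
$\left(23 + 19\right) n{\left(-1 \right)} \left(4 - 2\right) = \left(23 + 19\right) \frac{1}{2} \left(4 - 2\right) = 42 \cdot \frac{1}{2} \cdot 2 = 21 \cdot 2 = 42$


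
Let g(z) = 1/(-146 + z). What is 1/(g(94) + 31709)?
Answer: 52/1648867 ≈ 3.1537e-5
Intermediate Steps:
1/(g(94) + 31709) = 1/(1/(-146 + 94) + 31709) = 1/(1/(-52) + 31709) = 1/(-1/52 + 31709) = 1/(1648867/52) = 52/1648867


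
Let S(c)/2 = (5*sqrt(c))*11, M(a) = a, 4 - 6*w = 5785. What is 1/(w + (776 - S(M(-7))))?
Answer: -30/19177 + 88*I*sqrt(7)/95885 ≈ -0.0015644 + 0.0024282*I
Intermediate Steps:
w = -1927/2 (w = 2/3 - 1/6*5785 = 2/3 - 5785/6 = -1927/2 ≈ -963.50)
S(c) = 110*sqrt(c) (S(c) = 2*((5*sqrt(c))*11) = 2*(55*sqrt(c)) = 110*sqrt(c))
1/(w + (776 - S(M(-7)))) = 1/(-1927/2 + (776 - 110*sqrt(-7))) = 1/(-1927/2 + (776 - 110*I*sqrt(7))) = 1/(-375/2 - 110*I*sqrt(7))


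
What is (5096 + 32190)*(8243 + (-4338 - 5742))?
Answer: -68494382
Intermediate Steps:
(5096 + 32190)*(8243 + (-4338 - 5742)) = 37286*(8243 - 10080) = 37286*(-1837) = -68494382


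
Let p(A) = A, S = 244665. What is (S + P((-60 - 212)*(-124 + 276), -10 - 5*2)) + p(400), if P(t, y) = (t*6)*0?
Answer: 245065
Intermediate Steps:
P(t, y) = 0 (P(t, y) = (6*t)*0 = 0)
(S + P((-60 - 212)*(-124 + 276), -10 - 5*2)) + p(400) = (244665 + 0) + 400 = 244665 + 400 = 245065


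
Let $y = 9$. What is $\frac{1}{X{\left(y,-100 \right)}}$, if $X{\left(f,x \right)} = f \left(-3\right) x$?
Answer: $\frac{1}{2700} \approx 0.00037037$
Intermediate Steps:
$X{\left(f,x \right)} = - 3 f x$
$\frac{1}{X{\left(y,-100 \right)}} = \frac{1}{\left(-3\right) 9 \left(-100\right)} = \frac{1}{2700}$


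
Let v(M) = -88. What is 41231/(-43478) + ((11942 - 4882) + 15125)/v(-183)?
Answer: -484093879/1913032 ≈ -253.05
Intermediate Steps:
41231/(-43478) + ((11942 - 4882) + 15125)/v(-183) = 41231/(-43478) + ((11942 - 4882) + 15125)/(-88) = 41231*(-1/43478) + (7060 + 15125)*(-1/88) = -41231/43478 + 22185*(-1/88) = -41231/43478 - 22185/88 = -484093879/1913032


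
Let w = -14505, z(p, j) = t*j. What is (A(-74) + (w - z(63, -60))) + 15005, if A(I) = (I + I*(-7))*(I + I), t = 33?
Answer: -63232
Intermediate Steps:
z(p, j) = 33*j
A(I) = -12*I² (A(I) = (I - 7*I)*(2*I) = (-6*I)*(2*I) = -12*I²)
(A(-74) + (w - z(63, -60))) + 15005 = (-12*(-74)² + (-14505 - 33*(-60))) + 15005 = (-12*5476 + (-14505 - 1*(-1980))) + 15005 = (-65712 + (-14505 + 1980)) + 15005 = (-65712 - 12525) + 15005 = -78237 + 15005 = -63232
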